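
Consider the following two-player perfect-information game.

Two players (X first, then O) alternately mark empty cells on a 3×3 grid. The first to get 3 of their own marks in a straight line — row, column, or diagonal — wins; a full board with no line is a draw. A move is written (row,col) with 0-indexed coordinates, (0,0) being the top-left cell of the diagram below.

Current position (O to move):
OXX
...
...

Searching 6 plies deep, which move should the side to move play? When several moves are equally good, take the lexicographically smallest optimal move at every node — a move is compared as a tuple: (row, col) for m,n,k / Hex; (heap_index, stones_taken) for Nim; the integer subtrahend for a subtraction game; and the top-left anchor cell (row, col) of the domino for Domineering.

ply 1, O at OXX/.../... | (1,0)=+1→OXX/O../...*; (1,1)=+0→OXX/.O./...; (1,2)=-1→OXX/..O/...; (2,0)=+1→OXX/.../O..; (2,1)=+0→OXX/.../.O.; (2,2)=-1→OXX/.../..O
ply 2, X at OXX/O../... | (1,1)=-1→OXX/OX./...*; (1,2)=-1→OXX/O.X/...; (2,0)=-1→OXX/O../X..; (2,1)=-1→OXX/O../.X.; (2,2)=-1→OXX/O../..X
ply 3, O at OXX/OX./... | (1,2)=-1→OXX/OXO/...; (2,0)=+1→OXX/OX./O..*; (2,1)=-1→OXX/OX./.O.; (2,2)=-1→OXX/OX./..O
ply 4: OXX/OX./O.. is terminal -1 (X); from OXX/.../... depth 6

O's best at [OXX/.../...]: (1,0)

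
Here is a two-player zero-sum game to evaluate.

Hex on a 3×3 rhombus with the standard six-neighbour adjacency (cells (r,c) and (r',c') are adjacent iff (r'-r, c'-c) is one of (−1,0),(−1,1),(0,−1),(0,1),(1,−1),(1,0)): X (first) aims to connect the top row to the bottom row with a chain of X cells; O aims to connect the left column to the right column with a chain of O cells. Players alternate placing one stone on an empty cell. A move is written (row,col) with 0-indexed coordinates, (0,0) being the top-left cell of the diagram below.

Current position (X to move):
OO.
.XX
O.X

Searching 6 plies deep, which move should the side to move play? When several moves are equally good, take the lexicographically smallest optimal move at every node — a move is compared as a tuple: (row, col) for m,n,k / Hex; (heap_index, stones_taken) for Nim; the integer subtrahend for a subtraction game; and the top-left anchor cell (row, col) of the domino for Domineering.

X's best at [OO./.XX/O.X]: (0,2)

ply 1, X at OO./.XX/O.X | (0,2)=+1→OOX/.XX/O.X*; (1,0)=-1→OO./XXX/O.X; (2,1)=-1→OO./.XX/OXX
ply 2: OOX/.XX/O.X is terminal -1 (O); from OO./.XX/O.X depth 6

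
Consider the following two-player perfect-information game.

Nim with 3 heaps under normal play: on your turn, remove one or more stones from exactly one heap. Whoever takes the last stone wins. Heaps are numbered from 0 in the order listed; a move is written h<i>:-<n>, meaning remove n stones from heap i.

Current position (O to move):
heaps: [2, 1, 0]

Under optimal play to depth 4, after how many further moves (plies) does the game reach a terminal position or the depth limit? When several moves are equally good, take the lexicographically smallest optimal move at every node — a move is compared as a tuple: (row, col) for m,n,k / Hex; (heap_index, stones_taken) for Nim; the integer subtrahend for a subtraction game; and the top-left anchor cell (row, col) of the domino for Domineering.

[(2,1,0)] O move#1: h0:-1:+1/(1,1,0)*, h0:-2:-1/(0,1,0), h1:-1:-1/(2,0,0)
[(1,1,0)] X move#2: h0:-1:-1/(0,1,0)*, h1:-1:-1/(1,0,0)
[(0,1,0)] O move#3: h1:-1:+1/(0,0,0)*
[(0,0,0)] end (terminal -1, X#4); searched (2,1,0) to 4

PV length from [(2,1,0)]: 3 plies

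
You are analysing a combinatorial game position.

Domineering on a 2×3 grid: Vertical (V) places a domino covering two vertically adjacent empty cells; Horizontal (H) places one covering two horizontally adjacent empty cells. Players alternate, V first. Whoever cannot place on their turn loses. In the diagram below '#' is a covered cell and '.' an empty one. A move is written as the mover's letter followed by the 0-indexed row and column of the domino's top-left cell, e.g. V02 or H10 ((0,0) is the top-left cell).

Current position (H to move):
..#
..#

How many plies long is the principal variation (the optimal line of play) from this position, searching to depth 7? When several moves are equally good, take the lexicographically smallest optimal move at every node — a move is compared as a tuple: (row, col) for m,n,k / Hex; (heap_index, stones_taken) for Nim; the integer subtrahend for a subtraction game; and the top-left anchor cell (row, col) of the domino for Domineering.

p1 H@[..#/..#]: H00[###/..#]+1* H10[..#/###]+1
p2 V@[###/..#] terminal -1; root [..#/..#] d7

PV length from [..#/..#]: 1 ply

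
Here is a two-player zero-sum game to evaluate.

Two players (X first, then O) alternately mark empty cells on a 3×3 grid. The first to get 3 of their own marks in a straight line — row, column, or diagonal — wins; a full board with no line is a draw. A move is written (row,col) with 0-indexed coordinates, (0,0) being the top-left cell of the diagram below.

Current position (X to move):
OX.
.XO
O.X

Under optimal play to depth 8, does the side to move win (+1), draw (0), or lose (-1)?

value(OX./.XO/O.X, X) = +1

ply 1, X at OX./.XO/O.X | (0,2)=-1→OXX/.XO/O.X; (1,0)=+0→OX./XXO/O.X; (2,1)=+1→OX./.XO/OXX*
ply 2: OX./.XO/OXX is terminal -1 (O); from OX./.XO/O.X depth 8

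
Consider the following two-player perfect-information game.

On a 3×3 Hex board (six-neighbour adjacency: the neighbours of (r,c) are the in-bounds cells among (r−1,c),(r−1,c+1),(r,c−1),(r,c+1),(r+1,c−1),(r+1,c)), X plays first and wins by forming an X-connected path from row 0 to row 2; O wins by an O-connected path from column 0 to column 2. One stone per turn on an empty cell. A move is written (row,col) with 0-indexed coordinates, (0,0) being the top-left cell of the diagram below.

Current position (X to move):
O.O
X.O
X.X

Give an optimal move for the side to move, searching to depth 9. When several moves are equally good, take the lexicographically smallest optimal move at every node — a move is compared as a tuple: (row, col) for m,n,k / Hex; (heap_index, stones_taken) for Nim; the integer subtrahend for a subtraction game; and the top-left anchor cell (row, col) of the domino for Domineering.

X's best at [O.O/X.O/X.X]: (0,1)

p1 X@[O.O/X.O/X.X]: (0,1)[OXO/X.O/X.X]+1* (1,1)[O.O/XXO/X.X]-1 (2,1)[O.O/X.O/XXX]-1
p2 O@[OXO/X.O/X.X] terminal -1; root [O.O/X.O/X.X] d9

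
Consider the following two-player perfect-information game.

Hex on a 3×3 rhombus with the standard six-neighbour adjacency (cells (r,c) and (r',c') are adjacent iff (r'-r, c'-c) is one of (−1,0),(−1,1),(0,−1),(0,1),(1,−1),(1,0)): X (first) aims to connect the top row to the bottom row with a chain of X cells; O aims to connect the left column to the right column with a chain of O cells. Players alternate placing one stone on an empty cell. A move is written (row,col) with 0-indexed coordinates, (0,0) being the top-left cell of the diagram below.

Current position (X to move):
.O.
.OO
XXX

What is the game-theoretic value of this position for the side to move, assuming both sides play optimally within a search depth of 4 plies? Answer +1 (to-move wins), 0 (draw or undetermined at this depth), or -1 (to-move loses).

value(.O./.OO/XXX, X) = -1

p1 X@[.O./.OO/XXX]: (0,0)[XO./.OO/XXX]-1* (0,2)[.OX/.OO/XXX]-1 (1,0)[.O./XOO/XXX]-1
p2 O@[XO./.OO/XXX]: (0,2)[XOO/.OO/XXX]-1 (1,0)[XO./OOO/XXX]+1*
p3 X@[XO./OOO/XXX] terminal -1; root [.O./.OO/XXX] d4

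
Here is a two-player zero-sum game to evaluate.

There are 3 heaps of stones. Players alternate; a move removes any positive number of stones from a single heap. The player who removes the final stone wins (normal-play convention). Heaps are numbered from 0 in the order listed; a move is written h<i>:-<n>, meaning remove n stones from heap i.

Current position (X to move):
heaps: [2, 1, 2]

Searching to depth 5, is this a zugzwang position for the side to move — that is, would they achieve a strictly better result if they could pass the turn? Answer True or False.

zugzwang((2,1,2), X) = False

ply 1, X at (2,1,2) | h0:-1=-1→(1,1,2); h0:-2=-1→(0,1,2); h1:-1=+1→(2,0,2)*; h2:-1=-1→(2,1,1); h2:-2=-1→(2,1,0)
ply 2, O at (2,0,2) | h0:-1=-1→(1,0,2)*; h0:-2=-1→(0,0,2); h2:-1=-1→(2,0,1); h2:-2=-1→(2,0,0)
ply 3, X at (1,0,2) | h0:-1=-1→(0,0,2); h2:-1=+1→(1,0,1)*; h2:-2=-1→(1,0,0)
ply 4, O at (1,0,1) | h0:-1=-1→(0,0,1)*; h2:-1=-1→(1,0,0)
ply 5, X at (0,0,1) | h2:-1=+1→(0,0,0)*
ply 6: (0,0,0) is terminal -1 (O); from (2,1,2) depth 5
if X skipped the turn, O would face:
~ ply 1, O at (2,1,2) | h0:-1=-1→(1,1,2); h0:-2=-1→(0,1,2); h1:-1=+1→(2,0,2)*; h2:-1=-1→(2,1,1); h2:-2=-1→(2,1,0)
~ ply 2, X at (2,0,2) | h0:-1=-1→(1,0,2)*; h0:-2=-1→(0,0,2); h2:-1=-1→(2,0,1); h2:-2=-1→(2,0,0)
~ ply 3, O at (1,0,2) | h0:-1=-1→(0,0,2); h2:-1=+1→(1,0,1)*; h2:-2=-1→(1,0,0)
~ ply 4, X at (1,0,1) | h0:-1=-1→(0,0,1)*; h2:-1=-1→(1,0,0)
~ ply 5, O at (0,0,1) | h2:-1=+1→(0,0,0)*
~ ply 6: (0,0,0) is terminal -1 (X); from (2,1,2) depth 5
compare (X): move=+1 vs pass=-1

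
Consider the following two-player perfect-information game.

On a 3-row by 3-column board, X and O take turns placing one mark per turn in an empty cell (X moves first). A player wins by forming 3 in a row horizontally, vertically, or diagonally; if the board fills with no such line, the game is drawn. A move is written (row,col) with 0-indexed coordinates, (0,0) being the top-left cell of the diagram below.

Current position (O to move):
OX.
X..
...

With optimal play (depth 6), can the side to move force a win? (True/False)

p1 O@[OX./X../...]: (0,2)[OXO/X../...]-1 (1,1)[OX./XO./...]+0* (1,2)[OX./X.O/...]+0 (2,0)[OX./X../O..]-1 (2,1)[OX./X../.O.]+0 (2,2)[OX./X../..O]-1
p2 X@[OX./XO./...]: (0,2)[OXX/XO./...]-1 (1,2)[OX./XOX/...]-1 (2,0)[OX./XO./X..]-1 (2,1)[OX./XO./.X.]-1 (2,2)[OX./XO./..X]+0*
p3 O@[OX./XO./..X]: (0,2)[OXO/XO./..X]+0* (1,2)[OX./XOO/..X]+0 (2,0)[OX./XO./O.X]+0 (2,1)[OX./XO./.OX]+0
p4 X@[OXO/XO./..X]: (1,2)[OXO/XOX/..X]-1 (2,0)[OXO/XO./X.X]+0* (2,1)[OXO/XO./.XX]-1
p5 O@[OXO/XO./X.X]: (1,2)[OXO/XOO/X.X]-1 (2,1)[OXO/XO./XOX]+0*
p6 X@[OXO/XO./XOX]: (1,2)[OXO/XOX/XOX]+0*
p7 O@[OXO/XOX/XOX] terminal +0; root [OX./X../...] d6

O winning at [OX./X../...]: False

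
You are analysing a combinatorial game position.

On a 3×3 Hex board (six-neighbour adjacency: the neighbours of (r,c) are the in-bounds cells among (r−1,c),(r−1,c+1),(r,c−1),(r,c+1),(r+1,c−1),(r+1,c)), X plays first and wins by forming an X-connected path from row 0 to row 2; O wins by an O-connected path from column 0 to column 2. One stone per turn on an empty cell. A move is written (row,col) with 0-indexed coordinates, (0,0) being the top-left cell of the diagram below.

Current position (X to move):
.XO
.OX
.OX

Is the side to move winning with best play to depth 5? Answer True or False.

X winning at [.XO/.OX/.OX]: False

[.XO/.OX/.OX] X move#1: (0,0):-1/XXO/.OX/.OX*, (1,0):-1/.XO/XOX/.OX, (2,0):-1/.XO/.OX/XOX
[XXO/.OX/.OX] O move#2: (1,0):+1/XXO/OOX/.OX*, (2,0):+1/XXO/.OX/OOX
[XXO/OOX/.OX] end (terminal -1, X#3); searched .XO/.OX/.OX to 5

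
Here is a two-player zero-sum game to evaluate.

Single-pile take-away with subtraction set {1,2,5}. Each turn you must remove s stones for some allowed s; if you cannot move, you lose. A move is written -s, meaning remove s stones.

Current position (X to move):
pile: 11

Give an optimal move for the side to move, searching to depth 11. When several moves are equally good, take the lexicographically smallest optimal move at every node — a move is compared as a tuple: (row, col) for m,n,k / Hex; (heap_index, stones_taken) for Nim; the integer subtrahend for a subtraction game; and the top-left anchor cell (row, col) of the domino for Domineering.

X's best at [11]: -2

[11] X move#1: -1:-1/10, -2:+1/9*, -5:+1/6
[9] O move#2: -1:-1/8*, -2:-1/7, -5:-1/4
[8] X move#3: -1:-1/7, -2:+1/6*, -5:+1/3
[6] O move#4: -1:-1/5*, -2:-1/4, -5:-1/1
[5] X move#5: -1:-1/4, -2:+1/3*, -5:+1/0
[3] O move#6: -1:-1/2*, -2:-1/1
[2] X move#7: -1:-1/1, -2:+1/0*
[0] end (terminal -1, O#8); searched 11 to 11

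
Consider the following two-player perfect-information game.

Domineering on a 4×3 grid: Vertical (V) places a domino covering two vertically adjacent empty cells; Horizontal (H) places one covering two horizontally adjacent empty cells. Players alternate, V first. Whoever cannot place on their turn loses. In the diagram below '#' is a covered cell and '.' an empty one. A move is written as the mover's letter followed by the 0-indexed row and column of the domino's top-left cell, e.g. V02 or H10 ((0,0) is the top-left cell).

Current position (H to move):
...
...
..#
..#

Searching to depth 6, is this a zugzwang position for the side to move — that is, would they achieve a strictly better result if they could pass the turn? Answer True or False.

ply 1, H at .../.../..#/..# | H00=-1→##./.../..#/..#*; H01=-1→.##/.../..#/..#; H10=-1→.../##./..#/..#; H11=-1→.../.##/..#/..#; H20=-1→.../.../###/..#; H30=-1→.../.../..#/###
ply 2, V at ##./.../..#/..# | V02=-1→###/..#/..#/..#; V10=+1→##./#../#.#/..#*; V11=+1→##./.#./.##/..#; V20=+1→##./.../#.#/#.#; V21=+1→##./.../.##/.##
ply 3, H at ##./#../#.#/..# | H11=-1→##./###/#.#/..#*; H30=-1→##./#../#.#/###
ply 4, V at ##./###/#.#/..# | V21=+1→##./###/###/.##*
ply 5: ##./###/###/.## is terminal -1 (H); from .../.../..#/..# depth 6
if H skipped the turn, V would face:
~ ply 1, V at .../.../..#/..# | V00=+1→#../#../..#/..#*; V01=+1→.#./.#./..#/..#; V02=+1→..#/..#/..#/..#; V10=-1→.../#../#.#/..#; V11=+1→.../.#./.##/..#; V20=+1→.../.../#.#/#.#; V21=+1→.../.../.##/.##
~ ply 2, H at #../#../..#/..# | H01=-1→###/#../..#/..#*; H11=-1→#../###/..#/..#; H20=-1→#../#../###/..#; H30=-1→#../#../..#/###
~ ply 3, V at ###/#../..#/..# | V11=-1→###/##./.##/..#; V20=+1→###/#../#.#/#.#*; V21=+1→###/#../.##/.##
~ ply 4, H at ###/#../#.#/#.# | H11=-1→###/###/#.#/#.#*
~ ply 5, V at ###/###/#.#/#.# | V21=+1→###/###/###/###*
~ ply 6: ###/###/###/### is terminal -1 (H); from .../.../..#/..# depth 6
compare (H): move=-1 vs pass=-1

zugzwang(.../.../..#/..#, H) = False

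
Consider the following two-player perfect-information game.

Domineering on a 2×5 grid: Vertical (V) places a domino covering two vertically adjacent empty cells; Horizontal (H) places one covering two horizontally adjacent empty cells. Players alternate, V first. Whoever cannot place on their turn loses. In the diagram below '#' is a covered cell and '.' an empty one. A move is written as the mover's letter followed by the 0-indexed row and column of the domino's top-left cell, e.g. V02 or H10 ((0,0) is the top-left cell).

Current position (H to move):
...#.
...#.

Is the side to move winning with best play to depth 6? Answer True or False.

p1 H@[...#./...#.]: H00[##.#./...#.]-1* H01[.###./...#.]-1 H10[...#./##.#.]-1 H11[...#./.###.]-1
p2 V@[##.#./...#.]: V02[####./..##.]+1* V04[##.##/...##]-1
p3 H@[####./..##.]: H10[####./####.]-1*
p4 V@[####./####.]: V04[#####/#####]+1*
p5 H@[#####/#####] terminal -1; root [...#./...#.] d6

H winning at [...#./...#.]: False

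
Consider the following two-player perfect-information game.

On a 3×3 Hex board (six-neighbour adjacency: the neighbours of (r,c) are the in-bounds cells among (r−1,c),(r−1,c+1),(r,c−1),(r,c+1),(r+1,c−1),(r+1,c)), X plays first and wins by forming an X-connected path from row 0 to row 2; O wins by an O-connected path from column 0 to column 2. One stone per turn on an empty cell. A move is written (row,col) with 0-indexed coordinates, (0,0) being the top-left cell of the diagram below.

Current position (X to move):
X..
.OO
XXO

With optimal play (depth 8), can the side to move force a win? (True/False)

ply 1, X at X../.OO/XXO | (0,1)=-1→XX./.OO/XXO; (0,2)=-1→X.X/.OO/XXO; (1,0)=+1→X../XOO/XXO*
ply 2: X../XOO/XXO is terminal -1 (O); from X../.OO/XXO depth 8

X winning at [X../.OO/XXO]: True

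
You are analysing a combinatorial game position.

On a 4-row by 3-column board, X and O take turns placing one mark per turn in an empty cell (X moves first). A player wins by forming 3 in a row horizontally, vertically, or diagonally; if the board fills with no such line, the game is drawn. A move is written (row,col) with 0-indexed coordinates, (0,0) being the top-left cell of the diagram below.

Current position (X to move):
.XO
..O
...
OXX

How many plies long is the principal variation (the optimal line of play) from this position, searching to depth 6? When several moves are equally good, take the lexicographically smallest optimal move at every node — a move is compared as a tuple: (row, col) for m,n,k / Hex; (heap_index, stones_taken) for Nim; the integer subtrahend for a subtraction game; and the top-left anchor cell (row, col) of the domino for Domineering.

PV length from [.XO/..O/.../OXX]: 4 plies

[.XO/..O/.../OXX] X move#1: (0,0):-1/XXO/..O/.../OXX*, (1,0):-1/.XO/X.O/.../OXX, (1,1):-1/.XO/.XO/.../OXX, (2,0):-1/.XO/..O/X../OXX, (2,1):-1/.XO/..O/.X./OXX, (2,2):-1/.XO/..O/..X/OXX
[XXO/..O/.../OXX] O move#2: (1,0):+1/XXO/O.O/.../OXX*, (1,1):+1/XXO/.OO/.../OXX, (2,0):+1/XXO/..O/O../OXX, (2,1):+1/XXO/..O/.O./OXX, (2,2):+1/XXO/..O/..O/OXX
[XXO/O.O/.../OXX] X move#3: (1,1):-1/XXO/OXO/.../OXX*, (2,0):-1/XXO/O.O/X../OXX, (2,1):-1/XXO/O.O/.X./OXX, (2,2):-1/XXO/O.O/..X/OXX
[XXO/OXO/.../OXX] O move#4: (2,0):+1/XXO/OXO/O../OXX*, (2,1):+1/XXO/OXO/.O./OXX, (2,2):+1/XXO/OXO/..O/OXX
[XXO/OXO/O../OXX] end (terminal -1, X#5); searched .XO/..O/.../OXX to 6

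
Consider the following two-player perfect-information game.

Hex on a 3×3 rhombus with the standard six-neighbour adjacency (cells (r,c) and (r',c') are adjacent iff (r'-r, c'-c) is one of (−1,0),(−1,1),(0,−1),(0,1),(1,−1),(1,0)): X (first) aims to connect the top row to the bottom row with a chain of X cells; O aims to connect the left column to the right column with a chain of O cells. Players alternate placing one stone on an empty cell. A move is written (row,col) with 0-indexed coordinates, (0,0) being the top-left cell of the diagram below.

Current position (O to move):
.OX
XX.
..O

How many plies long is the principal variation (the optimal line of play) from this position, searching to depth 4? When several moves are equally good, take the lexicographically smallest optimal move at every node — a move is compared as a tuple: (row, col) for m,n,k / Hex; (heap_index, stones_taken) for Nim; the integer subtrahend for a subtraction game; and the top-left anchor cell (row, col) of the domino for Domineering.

PV length from [.OX/XX./..O]: 4 plies

[.OX/XX./..O] O move#1: (0,0):-1/OOX/XX./..O*, (1,2):-1/.OX/XXO/..O, (2,0):-1/.OX/XX./O.O, (2,1):-1/.OX/XX./.OO
[OOX/XX./..O] X move#2: (1,2):+1/OOX/XXX/..O*, (2,0):+1/OOX/XX./X.O, (2,1):+1/OOX/XX./.XO
[OOX/XXX/..O] O move#3: (2,0):-1/OOX/XXX/O.O*, (2,1):-1/OOX/XXX/.OO
[OOX/XXX/O.O] X move#4: (2,1):+1/OOX/XXX/OXO*
[OOX/XXX/OXO] end (terminal -1, O#5); searched .OX/XX./..O to 4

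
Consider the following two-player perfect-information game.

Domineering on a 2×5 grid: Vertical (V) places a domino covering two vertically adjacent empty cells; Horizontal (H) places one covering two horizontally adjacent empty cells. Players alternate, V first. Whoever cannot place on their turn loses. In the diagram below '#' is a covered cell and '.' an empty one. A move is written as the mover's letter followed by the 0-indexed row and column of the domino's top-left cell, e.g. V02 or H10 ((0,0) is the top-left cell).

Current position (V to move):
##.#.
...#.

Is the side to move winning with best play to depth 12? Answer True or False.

V winning at [##.#./...#.]: True

ply 1, V at ##.#./...#. | V02=+1→####./..##.*; V04=-1→##.##/...##
ply 2, H at ####./..##. | H10=-1→####./####.*
ply 3, V at ####./####. | V04=+1→#####/#####*
ply 4: #####/##### is terminal -1 (H); from ##.#./...#. depth 12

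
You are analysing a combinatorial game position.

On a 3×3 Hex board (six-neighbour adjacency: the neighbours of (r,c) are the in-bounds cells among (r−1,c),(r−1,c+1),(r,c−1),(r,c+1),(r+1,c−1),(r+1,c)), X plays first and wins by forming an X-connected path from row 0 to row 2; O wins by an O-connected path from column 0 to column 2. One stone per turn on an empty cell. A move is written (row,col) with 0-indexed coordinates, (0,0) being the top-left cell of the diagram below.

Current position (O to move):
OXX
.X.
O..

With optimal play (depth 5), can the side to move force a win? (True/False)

ply 1, O at OXX/.X./O.. | (1,0)=-1→OXX/OX./O..; (1,2)=-1→OXX/.XO/O..; (2,1)=+1→OXX/.X./OO.*; (2,2)=-1→OXX/.X./O.O
ply 2, X at OXX/.X./OO. | (1,0)=-1→OXX/XX./OO.*; (1,2)=-1→OXX/.XX/OO.; (2,2)=-1→OXX/.X./OOX
ply 3, O at OXX/XX./OO. | (1,2)=+1→OXX/XXO/OO.*; (2,2)=+1→OXX/XX./OOO
ply 4: OXX/XXO/OO. is terminal -1 (X); from OXX/.X./O.. depth 5

O winning at [OXX/.X./O..]: True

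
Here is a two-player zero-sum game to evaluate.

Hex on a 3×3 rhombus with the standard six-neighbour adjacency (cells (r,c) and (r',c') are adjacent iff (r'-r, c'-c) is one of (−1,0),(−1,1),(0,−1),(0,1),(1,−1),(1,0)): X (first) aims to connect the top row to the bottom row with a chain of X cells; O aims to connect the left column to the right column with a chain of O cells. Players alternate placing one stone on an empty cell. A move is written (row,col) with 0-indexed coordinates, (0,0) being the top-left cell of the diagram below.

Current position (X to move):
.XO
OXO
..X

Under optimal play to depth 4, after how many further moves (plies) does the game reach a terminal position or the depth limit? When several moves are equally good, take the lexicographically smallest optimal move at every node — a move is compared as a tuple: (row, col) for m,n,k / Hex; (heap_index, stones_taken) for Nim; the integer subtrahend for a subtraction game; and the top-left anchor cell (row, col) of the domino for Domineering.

p1 X@[.XO/OXO/..X]: (0,0)[XXO/OXO/..X]+1* (2,0)[.XO/OXO/X.X]+1 (2,1)[.XO/OXO/.XX]+1
p2 O@[XXO/OXO/..X]: (2,0)[XXO/OXO/O.X]-1* (2,1)[XXO/OXO/.OX]-1
p3 X@[XXO/OXO/O.X]: (2,1)[XXO/OXO/OXX]+1*
p4 O@[XXO/OXO/OXX] terminal -1; root [.XO/OXO/..X] d4

PV length from [.XO/OXO/..X]: 3 plies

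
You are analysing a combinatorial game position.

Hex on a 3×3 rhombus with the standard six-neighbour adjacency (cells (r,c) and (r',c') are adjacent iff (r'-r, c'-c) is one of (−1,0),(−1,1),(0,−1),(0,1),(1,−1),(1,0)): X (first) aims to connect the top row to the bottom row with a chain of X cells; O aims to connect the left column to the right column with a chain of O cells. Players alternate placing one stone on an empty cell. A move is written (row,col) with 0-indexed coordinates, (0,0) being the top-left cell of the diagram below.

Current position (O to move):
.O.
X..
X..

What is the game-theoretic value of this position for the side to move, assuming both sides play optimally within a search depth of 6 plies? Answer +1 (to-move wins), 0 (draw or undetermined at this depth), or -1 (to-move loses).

[.O./X../X..] O move#1: (0,0):-1/OO./X../X..*, (0,2):-1/.OO/X../X.., (1,1):-1/.O./XO./X.., (1,2):-1/.O./X.O/X.., (2,1):-1/.O./X../XO., (2,2):-1/.O./X../X.O
[OO./X../X..] X move#2: (0,2):+1/OOX/X../X..*, (1,1):-1/OO./XX./X.., (1,2):-1/OO./X.X/X.., (2,1):-1/OO./X../XX., (2,2):-1/OO./X../X.X
[OOX/X../X..] O move#3: (1,1):-1/OOX/XO./X..*, (1,2):-1/OOX/X.O/X.., (2,1):-1/OOX/X../XO., (2,2):-1/OOX/X../X.O
[OOX/XO./X..] X move#4: (1,2):+1/OOX/XOX/X..*, (2,1):-1/OOX/XO./XX., (2,2):-1/OOX/XO./X.X
[OOX/XOX/X..] O move#5: (2,1):-1/OOX/XOX/XO.*, (2,2):-1/OOX/XOX/X.O
[OOX/XOX/XO.] X move#6: (2,2):+1/OOX/XOX/XOX*
[OOX/XOX/XOX] end (terminal -1, O#7); searched .O./X../X.. to 6

value(.O./X../X.., O) = -1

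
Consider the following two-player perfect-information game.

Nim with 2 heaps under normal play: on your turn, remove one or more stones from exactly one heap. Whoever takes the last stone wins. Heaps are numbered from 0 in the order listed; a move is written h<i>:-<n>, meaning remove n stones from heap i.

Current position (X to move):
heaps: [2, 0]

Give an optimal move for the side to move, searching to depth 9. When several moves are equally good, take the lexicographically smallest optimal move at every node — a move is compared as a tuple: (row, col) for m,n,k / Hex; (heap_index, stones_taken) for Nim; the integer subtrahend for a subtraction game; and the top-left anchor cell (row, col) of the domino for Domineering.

ply 1, X at (2,0) | h0:-1=-1→(1,0); h0:-2=+1→(0,0)*
ply 2: (0,0) is terminal -1 (O); from (2,0) depth 9

X's best at [(2,0)]: h0:-2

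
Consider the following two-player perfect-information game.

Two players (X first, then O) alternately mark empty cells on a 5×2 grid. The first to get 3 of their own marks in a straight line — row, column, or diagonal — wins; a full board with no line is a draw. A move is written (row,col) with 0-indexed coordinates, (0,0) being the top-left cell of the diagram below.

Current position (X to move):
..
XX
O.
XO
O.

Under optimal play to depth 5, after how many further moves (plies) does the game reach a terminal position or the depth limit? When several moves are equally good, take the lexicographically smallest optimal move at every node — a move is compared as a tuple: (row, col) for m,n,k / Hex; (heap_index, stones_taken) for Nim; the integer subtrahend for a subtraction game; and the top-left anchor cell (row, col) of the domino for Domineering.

PV length from [../XX/O./XO/O.]: 4 plies

ply 1, X at ../XX/O./XO/O. | (0,0)=+0→X./XX/O./XO/O.*; (0,1)=+0→.X/XX/O./XO/O.; (2,1)=+0→../XX/OX/XO/O.; (4,1)=+0→../XX/O./XO/OX
ply 2, O at X./XX/O./XO/O. | (0,1)=+0→XO/XX/O./XO/O.*; (2,1)=+0→X./XX/OO/XO/O.; (4,1)=+0→X./XX/O./XO/OO
ply 3, X at XO/XX/O./XO/O. | (2,1)=+0→XO/XX/OX/XO/O.*; (4,1)=+0→XO/XX/O./XO/OX
ply 4, O at XO/XX/OX/XO/O. | (4,1)=+0→XO/XX/OX/XO/OO*
ply 5: XO/XX/OX/XO/OO is terminal +0 (X); from ../XX/O./XO/O. depth 5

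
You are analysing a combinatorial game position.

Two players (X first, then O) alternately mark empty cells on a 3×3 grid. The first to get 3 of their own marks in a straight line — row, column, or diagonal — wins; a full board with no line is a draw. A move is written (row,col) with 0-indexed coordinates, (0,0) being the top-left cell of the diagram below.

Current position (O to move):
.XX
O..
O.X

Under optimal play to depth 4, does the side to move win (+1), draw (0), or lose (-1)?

value(.XX/O../O.X, O) = +1

[.XX/O../O.X] O move#1: (0,0):+1/OXX/O../O.X*, (1,1):-1/.XX/OO./O.X, (1,2):-1/.XX/O.O/O.X, (2,1):-1/.XX/O../OOX
[OXX/O../O.X] end (terminal -1, X#2); searched .XX/O../O.X to 4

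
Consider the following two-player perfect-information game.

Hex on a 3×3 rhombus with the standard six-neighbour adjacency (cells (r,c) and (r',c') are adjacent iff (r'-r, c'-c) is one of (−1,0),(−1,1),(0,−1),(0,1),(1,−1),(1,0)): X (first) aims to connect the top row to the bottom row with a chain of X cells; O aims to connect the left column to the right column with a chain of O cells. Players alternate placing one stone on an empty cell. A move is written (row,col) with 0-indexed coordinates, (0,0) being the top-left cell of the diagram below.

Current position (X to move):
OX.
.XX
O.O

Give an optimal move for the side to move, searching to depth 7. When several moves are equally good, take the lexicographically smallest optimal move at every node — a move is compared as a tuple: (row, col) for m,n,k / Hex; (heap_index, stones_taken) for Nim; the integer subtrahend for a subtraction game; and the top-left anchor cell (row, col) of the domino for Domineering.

X's best at [OX./.XX/O.O]: (2,1)

p1 X@[OX./.XX/O.O]: (0,2)[OXX/.XX/O.O]-1 (1,0)[OX./XXX/O.O]-1 (2,1)[OX./.XX/OXO]+1*
p2 O@[OX./.XX/OXO] terminal -1; root [OX./.XX/O.O] d7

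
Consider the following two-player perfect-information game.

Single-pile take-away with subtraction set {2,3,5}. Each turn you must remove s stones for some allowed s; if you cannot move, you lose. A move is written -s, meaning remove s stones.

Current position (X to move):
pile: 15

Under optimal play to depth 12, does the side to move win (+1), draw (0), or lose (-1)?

ply 1, X at 15 | -2=-1→13*; -3=-1→12; -5=-1→10
ply 2, O at 13 | -2=-1→11; -3=-1→10; -5=+1→8*
ply 3, X at 8 | -2=-1→6*; -3=-1→5; -5=-1→3
ply 4, O at 6 | -2=-1→4; -3=-1→3; -5=+1→1*
ply 5: 1 is terminal -1 (X); from 15 depth 12

value(15, X) = -1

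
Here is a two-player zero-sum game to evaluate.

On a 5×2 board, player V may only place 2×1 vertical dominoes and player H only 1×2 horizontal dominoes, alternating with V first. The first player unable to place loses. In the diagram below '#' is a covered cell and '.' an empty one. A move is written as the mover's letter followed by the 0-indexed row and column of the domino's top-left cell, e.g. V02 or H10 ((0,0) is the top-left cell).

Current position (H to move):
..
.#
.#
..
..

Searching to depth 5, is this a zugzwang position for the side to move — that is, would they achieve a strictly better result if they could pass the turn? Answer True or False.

ply 1, H at ../.#/.#/../.. | H00=-1→##/.#/.#/../..; H30=+1→../.#/.#/##/..*; H40=+1→../.#/.#/../##
ply 2, V at ../.#/.#/##/.. | V00=-1→#./##/.#/##/..*; V10=-1→../##/##/##/..
ply 3, H at #./##/.#/##/.. | H40=+1→#./##/.#/##/##*
ply 4: #./##/.#/##/## is terminal -1 (V); from ../.#/.#/../.. depth 5
suppose H passes — search the same position with V to move:
pass> ply 1, V at ../.#/.#/../.. | V00=-1→#./##/.#/../..; V10=-1→../##/##/../..; V20=+1→../.#/##/#./..*; V30=+1→../.#/.#/#./#.; V31=+1→../.#/.#/.#/.#
pass> ply 2, H at ../.#/##/#./.. | H00=-1→##/.#/##/#./..*; H40=-1→../.#/##/#./##
pass> ply 3, V at ##/.#/##/#./.. | V31=+1→##/.#/##/##/.#*
pass> ply 4: ##/.#/##/##/.# is terminal -1 (H); from ../.#/.#/../.. depth 5
for H: play +1, pass -1

zugzwang(../.#/.#/../.., H) = False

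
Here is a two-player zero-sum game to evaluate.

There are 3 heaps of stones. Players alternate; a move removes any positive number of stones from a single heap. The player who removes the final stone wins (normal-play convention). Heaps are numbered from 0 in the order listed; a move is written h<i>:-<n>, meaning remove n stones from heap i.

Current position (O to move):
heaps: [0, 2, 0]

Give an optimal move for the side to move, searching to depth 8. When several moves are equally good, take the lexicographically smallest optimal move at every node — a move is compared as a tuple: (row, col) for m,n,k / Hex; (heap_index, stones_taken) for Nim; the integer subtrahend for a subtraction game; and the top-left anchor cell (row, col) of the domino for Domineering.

[(0,2,0)] O move#1: h1:-1:-1/(0,1,0), h1:-2:+1/(0,0,0)*
[(0,0,0)] end (terminal -1, X#2); searched (0,2,0) to 8

O's best at [(0,2,0)]: h1:-2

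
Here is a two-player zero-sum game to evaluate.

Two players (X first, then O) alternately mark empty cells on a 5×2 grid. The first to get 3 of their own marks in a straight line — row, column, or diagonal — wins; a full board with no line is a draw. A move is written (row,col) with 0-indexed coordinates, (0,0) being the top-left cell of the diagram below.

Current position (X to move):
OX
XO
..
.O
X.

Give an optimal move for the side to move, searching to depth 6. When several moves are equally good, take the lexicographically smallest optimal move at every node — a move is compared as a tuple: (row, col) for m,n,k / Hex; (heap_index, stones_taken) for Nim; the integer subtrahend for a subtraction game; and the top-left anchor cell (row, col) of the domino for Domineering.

X's best at [OX/XO/../.O/X.]: (2,1)

p1 X@[OX/XO/../.O/X.]: (2,0)[OX/XO/X./.O/X.]-1 (2,1)[OX/XO/.X/.O/X.]+0* (3,0)[OX/XO/../XO/X.]-1 (4,1)[OX/XO/../.O/XX]-1
p2 O@[OX/XO/.X/.O/X.]: (2,0)[OX/XO/OX/.O/X.]+0* (3,0)[OX/XO/.X/OO/X.]+0 (4,1)[OX/XO/.X/.O/XO]+0
p3 X@[OX/XO/OX/.O/X.]: (3,0)[OX/XO/OX/XO/X.]+0* (4,1)[OX/XO/OX/.O/XX]+0
p4 O@[OX/XO/OX/XO/X.]: (4,1)[OX/XO/OX/XO/XO]+0*
p5 X@[OX/XO/OX/XO/XO] terminal +0; root [OX/XO/../.O/X.] d6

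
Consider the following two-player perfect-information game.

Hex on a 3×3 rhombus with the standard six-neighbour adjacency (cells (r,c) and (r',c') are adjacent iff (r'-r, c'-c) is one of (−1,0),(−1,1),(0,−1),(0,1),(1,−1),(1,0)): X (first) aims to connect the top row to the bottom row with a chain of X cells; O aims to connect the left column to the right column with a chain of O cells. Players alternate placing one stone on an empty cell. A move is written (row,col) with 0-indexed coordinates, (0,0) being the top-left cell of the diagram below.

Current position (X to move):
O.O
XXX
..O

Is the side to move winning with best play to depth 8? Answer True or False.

p1 X@[O.O/XXX/..O]: (0,1)[OXO/XXX/..O]+1* (2,0)[O.O/XXX/X.O]-1 (2,1)[O.O/XXX/.XO]-1
p2 O@[OXO/XXX/..O]: (2,0)[OXO/XXX/O.O]-1* (2,1)[OXO/XXX/.OO]-1
p3 X@[OXO/XXX/O.O]: (2,1)[OXO/XXX/OXO]+1*
p4 O@[OXO/XXX/OXO] terminal -1; root [O.O/XXX/..O] d8

X winning at [O.O/XXX/..O]: True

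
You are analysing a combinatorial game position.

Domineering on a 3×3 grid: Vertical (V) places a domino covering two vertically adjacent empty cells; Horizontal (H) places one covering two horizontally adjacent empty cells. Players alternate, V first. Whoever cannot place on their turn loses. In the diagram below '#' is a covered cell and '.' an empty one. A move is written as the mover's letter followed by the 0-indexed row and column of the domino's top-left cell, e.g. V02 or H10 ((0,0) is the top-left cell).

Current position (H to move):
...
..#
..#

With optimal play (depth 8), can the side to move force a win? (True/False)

H winning at [.../..#/..#]: True

[.../..#/..#] H move#1: H00:-1/##./..#/..#, H01:-1/.##/..#/..#, H10:+1/.../###/..#*, H20:-1/.../..#/###
[.../###/..#] end (terminal -1, V#2); searched .../..#/..# to 8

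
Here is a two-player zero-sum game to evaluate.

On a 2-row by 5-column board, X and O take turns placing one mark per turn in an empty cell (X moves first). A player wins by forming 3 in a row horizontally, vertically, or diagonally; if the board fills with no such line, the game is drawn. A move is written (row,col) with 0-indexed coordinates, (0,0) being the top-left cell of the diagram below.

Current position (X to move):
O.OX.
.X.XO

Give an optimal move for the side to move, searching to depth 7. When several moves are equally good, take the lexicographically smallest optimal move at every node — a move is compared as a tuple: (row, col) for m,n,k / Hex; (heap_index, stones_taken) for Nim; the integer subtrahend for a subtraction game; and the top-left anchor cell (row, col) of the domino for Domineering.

X's best at [O.OX./.X.XO]: (1,2)

p1 X@[O.OX./.X.XO]: (0,1)[OXOX./.X.XO]+0 (0,4)[O.OXX/.X.XO]-1 (1,0)[O.OX./XX.XO]-1 (1,2)[O.OX./.XXXO]+1*
p2 O@[O.OX./.XXXO] terminal -1; root [O.OX./.X.XO] d7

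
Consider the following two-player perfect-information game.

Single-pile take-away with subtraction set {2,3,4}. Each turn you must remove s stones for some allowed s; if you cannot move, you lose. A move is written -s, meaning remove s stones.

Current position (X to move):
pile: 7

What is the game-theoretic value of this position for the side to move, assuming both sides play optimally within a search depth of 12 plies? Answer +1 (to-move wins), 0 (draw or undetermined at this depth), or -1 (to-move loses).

[7] X move#1: -2:-1/5*, -3:-1/4, -4:-1/3
[5] O move#2: -2:-1/3, -3:-1/2, -4:+1/1*
[1] end (terminal -1, X#3); searched 7 to 12

value(7, X) = -1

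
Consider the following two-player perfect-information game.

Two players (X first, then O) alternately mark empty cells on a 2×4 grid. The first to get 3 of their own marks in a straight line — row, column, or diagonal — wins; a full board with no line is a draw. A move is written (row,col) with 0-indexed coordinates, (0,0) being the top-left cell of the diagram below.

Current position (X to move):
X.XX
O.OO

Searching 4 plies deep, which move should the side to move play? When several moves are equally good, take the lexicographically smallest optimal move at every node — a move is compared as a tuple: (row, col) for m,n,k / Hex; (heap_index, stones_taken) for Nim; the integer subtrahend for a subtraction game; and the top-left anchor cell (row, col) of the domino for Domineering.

X's best at [X.XX/O.OO]: (0,1)

p1 X@[X.XX/O.OO]: (0,1)[XXXX/O.OO]+1* (1,1)[X.XX/OXOO]+0
p2 O@[XXXX/O.OO] terminal -1; root [X.XX/O.OO] d4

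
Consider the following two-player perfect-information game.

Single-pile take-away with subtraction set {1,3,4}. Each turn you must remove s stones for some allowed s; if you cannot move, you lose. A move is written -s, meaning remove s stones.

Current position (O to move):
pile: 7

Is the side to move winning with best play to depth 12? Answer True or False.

O winning at [7]: False

p1 O@[7]: -1[6]-1* -3[4]-1 -4[3]-1
p2 X@[6]: -1[5]-1 -3[3]-1 -4[2]+1*
p3 O@[2]: -1[1]-1*
p4 X@[1]: -1[0]+1*
p5 O@[0] terminal -1; root [7] d12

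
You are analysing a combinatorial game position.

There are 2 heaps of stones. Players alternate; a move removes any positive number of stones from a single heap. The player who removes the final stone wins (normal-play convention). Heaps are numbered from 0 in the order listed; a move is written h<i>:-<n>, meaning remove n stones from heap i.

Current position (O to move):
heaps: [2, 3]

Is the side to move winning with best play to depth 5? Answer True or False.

p1 O@[(2,3)]: h0:-1[(1,3)]-1 h0:-2[(0,3)]-1 h1:-1[(2,2)]+1* h1:-2[(2,1)]-1 h1:-3[(2,0)]-1
p2 X@[(2,2)]: h0:-1[(1,2)]-1* h0:-2[(0,2)]-1 h1:-1[(2,1)]-1 h1:-2[(2,0)]-1
p3 O@[(1,2)]: h0:-1[(0,2)]-1 h1:-1[(1,1)]+1* h1:-2[(1,0)]-1
p4 X@[(1,1)]: h0:-1[(0,1)]-1* h1:-1[(1,0)]-1
p5 O@[(0,1)]: h1:-1[(0,0)]+1*
p6 X@[(0,0)] terminal -1; root [(2,3)] d5

O winning at [(2,3)]: True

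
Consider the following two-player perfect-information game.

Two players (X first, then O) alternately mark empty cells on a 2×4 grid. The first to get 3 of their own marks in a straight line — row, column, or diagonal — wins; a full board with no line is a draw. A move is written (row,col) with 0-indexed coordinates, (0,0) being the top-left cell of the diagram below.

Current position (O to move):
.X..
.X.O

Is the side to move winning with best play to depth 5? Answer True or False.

O winning at [.X../.X.O]: False

ply 1, O at .X../.X.O | (0,0)=+0→OX../.X.O*; (0,2)=+0→.XO./.X.O; (0,3)=+0→.X.O/.X.O; (1,0)=-1→.X../OX.O; (1,2)=-1→.X../.XOO
ply 2, X at OX../.X.O | (0,2)=+0→OXX./.X.O*; (0,3)=+0→OX.X/.X.O; (1,0)=+0→OX../XX.O; (1,2)=+0→OX../.XXO
ply 3, O at OXX./.X.O | (0,3)=+0→OXXO/.X.O*; (1,0)=-1→OXX./OX.O; (1,2)=-1→OXX./.XOO
ply 4, X at OXXO/.X.O | (1,0)=+0→OXXO/XX.O*; (1,2)=+0→OXXO/.XXO
ply 5, O at OXXO/XX.O | (1,2)=+0→OXXO/XXOO*
ply 6: OXXO/XXOO is terminal +0 (X); from .X../.X.O depth 5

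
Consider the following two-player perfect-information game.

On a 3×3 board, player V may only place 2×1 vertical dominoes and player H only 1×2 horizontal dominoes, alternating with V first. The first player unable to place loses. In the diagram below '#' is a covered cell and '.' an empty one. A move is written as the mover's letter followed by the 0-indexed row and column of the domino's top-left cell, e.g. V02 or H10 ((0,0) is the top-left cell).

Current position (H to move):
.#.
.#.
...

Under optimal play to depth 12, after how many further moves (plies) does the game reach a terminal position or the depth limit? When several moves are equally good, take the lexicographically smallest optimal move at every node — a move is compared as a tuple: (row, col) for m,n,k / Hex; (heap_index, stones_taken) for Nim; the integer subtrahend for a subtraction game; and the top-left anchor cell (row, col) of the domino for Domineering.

PV length from [.#./.#./...]: 2 plies

[.#./.#./...] H move#1: H20:-1/.#./.#./##.*, H21:-1/.#./.#./.##
[.#./.#./##.] V move#2: V00:+1/##./##./##.*, V02:+1/.##/.##/##., V12:+1/.#./.##/###
[##./##./##.] end (terminal -1, H#3); searched .#./.#./... to 12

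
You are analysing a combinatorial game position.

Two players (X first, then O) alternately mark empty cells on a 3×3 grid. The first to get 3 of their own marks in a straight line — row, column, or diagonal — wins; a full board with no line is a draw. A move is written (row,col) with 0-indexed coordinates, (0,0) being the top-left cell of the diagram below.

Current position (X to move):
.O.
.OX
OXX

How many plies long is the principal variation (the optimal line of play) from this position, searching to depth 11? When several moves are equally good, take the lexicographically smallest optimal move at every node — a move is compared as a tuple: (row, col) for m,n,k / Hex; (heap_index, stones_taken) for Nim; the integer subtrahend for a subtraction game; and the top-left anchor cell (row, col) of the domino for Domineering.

p1 X@[.O./.OX/OXX]: (0,0)[XO./.OX/OXX]-1 (0,2)[.OX/.OX/OXX]+1* (1,0)[.O./XOX/OXX]-1
p2 O@[.OX/.OX/OXX] terminal -1; root [.O./.OX/OXX] d11

PV length from [.O./.OX/OXX]: 1 ply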